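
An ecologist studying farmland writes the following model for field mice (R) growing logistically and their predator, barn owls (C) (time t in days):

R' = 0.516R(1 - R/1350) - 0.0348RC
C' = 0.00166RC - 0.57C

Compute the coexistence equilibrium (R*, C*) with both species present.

From dC/dt = 0 with C > 0: 0.00166R* = 0.57, so R* = 343.
Substitute into dR/dt = 0: 0.516(1 - 343/1350) = 0.0348C*.
The bracket is 0.746, giving C* = 0.385/0.0348 = 11.1.

R* ≈ 343, C* ≈ 11.1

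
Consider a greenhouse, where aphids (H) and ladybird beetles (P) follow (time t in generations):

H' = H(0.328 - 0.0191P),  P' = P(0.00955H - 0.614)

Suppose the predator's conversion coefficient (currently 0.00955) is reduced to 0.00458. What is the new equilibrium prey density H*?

At the interior fixed point, setting dP/dt = 0 with P > 0 fixes H* = (predator death rate)/(HP coefficient) — independent of the other coefficients.
With the change, H* = 0.614/0.00458 = 134; it rises from 64.3.

H* ≈ 134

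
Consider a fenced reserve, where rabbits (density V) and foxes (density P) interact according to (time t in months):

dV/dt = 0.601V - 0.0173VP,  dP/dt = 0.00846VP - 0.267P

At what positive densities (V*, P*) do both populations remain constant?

V* ≈ 31.6, P* ≈ 34.7

Set dP/dt = 0 with P > 0: 0.00846V - 0.267 = 0, so V* = 0.267/0.00846 = 31.6.
Set dV/dt = 0 with V > 0: 0.601 - 0.0173P = 0, so P* = 0.601/0.0173 = 34.7.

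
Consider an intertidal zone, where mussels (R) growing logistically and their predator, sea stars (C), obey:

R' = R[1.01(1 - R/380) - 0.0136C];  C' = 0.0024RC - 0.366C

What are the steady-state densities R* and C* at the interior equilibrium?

R* ≈ 152, C* ≈ 44.5

From dC/dt = 0 with C > 0: 0.0024R* = 0.366, so R* = 152.
Substitute into dR/dt = 0: 1.01(1 - 152/380) = 0.0136C*.
The bracket is 0.599, giving C* = 0.605/0.0136 = 44.5.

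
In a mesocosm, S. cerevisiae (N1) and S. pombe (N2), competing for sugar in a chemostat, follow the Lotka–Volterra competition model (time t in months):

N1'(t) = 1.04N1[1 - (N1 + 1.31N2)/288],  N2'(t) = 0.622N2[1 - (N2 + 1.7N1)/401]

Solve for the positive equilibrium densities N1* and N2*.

Setting both brackets to zero gives the nullclines N1 + 1.31N2 = 288 and 1.7N1 + N2 = 401.
Substituting N2 = 401 - 1.7N1 into the first: N1(1 - 1.31·1.7) = 288 - 1.31·401.
So N1* = -237/-1.23 = 193, and then N2* = 401 - 1.7·193 = 72.2.

N1* ≈ 193, N2* ≈ 72.2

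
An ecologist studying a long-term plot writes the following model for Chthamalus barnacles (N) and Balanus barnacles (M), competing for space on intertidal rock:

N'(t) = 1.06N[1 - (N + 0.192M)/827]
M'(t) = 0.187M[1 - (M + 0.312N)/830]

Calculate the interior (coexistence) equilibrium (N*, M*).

N* ≈ 710, M* ≈ 608

Setting both brackets to zero gives the nullclines N + 0.192M = 827 and 0.312N + M = 830.
Substituting M = 830 - 0.312N into the first: N(1 - 0.192·0.312) = 827 - 0.192·830.
So N* = 668/0.94 = 710, and then M* = 830 - 0.312·710 = 608.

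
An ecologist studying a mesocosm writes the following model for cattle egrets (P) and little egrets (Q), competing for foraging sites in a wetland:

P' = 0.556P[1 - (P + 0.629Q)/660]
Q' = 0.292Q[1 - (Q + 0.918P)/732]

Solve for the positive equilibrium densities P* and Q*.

P* ≈ 472, Q* ≈ 298

Setting both brackets to zero gives the nullclines P + 0.629Q = 660 and 0.918P + Q = 732.
Substituting Q = 732 - 0.918P into the first: P(1 - 0.629·0.918) = 660 - 0.629·732.
So P* = 200/0.423 = 472, and then Q* = 732 - 0.918·472 = 298.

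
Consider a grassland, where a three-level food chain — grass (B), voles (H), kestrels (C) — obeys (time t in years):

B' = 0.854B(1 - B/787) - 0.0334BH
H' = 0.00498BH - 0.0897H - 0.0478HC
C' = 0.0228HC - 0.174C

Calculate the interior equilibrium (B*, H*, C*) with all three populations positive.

B* ≈ 552, H* ≈ 7.63, C* ≈ 55.6

From dC/dt = 0: 0.0228H* = 0.174, so H* = 7.63.
From dB/dt = 0: 0.854(1 - B*/787) = 0.0334·7.63, giving B* = 787·(1 - 0.298) = 552.
From dH/dt = 0: 0.00498·552 - 0.0897 = 0.0478C*, so C* = 2.66/0.0478 = 55.6.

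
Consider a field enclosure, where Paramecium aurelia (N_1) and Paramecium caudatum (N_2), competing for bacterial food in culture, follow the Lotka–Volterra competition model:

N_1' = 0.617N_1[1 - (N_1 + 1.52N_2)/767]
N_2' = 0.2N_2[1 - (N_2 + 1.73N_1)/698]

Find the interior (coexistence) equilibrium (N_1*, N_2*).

N_1* ≈ 180, N_2* ≈ 386

Setting both brackets to zero gives the nullclines N_1 + 1.52N_2 = 767 and 1.73N_1 + N_2 = 698.
Substituting N_2 = 698 - 1.73N_1 into the first: N_1(1 - 1.52·1.73) = 767 - 1.52·698.
So N_1* = -294/-1.63 = 180, and then N_2* = 698 - 1.73·180 = 386.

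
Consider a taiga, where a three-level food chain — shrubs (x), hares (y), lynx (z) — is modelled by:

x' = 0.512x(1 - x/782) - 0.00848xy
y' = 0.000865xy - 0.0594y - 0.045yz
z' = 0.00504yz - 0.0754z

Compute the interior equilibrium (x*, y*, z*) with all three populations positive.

x* ≈ 588, y* ≈ 15, z* ≈ 9.99

From dz/dt = 0: 0.00504y* = 0.0754, so y* = 15.
From dx/dt = 0: 0.512(1 - x*/782) = 0.00848·15, giving x* = 782·(1 - 0.248) = 588.
From dy/dt = 0: 0.000865·588 - 0.0594 = 0.045z*, so z* = 0.449/0.045 = 9.99.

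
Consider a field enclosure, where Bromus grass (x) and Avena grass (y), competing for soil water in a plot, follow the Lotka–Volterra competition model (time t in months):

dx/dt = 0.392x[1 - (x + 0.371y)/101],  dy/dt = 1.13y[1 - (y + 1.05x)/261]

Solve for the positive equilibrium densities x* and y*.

x* ≈ 6.83, y* ≈ 254

Setting both brackets to zero gives the nullclines x + 0.371y = 101 and 1.05x + y = 261.
Substituting y = 261 - 1.05x into the first: x(1 - 0.371·1.05) = 101 - 0.371·261.
So x* = 4.17/0.61 = 6.83, and then y* = 261 - 1.05·6.83 = 254.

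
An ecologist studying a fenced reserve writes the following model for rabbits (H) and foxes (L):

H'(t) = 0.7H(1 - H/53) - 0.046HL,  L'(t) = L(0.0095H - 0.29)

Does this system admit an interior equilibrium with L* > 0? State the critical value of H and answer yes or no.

The predator equation gives dL/dt > 0 only when H > 0.29/0.0095 = 30.5.
Without the predator, H → K = 53. Since 53 > 30.5, the predator can invade and persist.

Threshold H = 30.5; K > 30.5, so yes, the predator persists.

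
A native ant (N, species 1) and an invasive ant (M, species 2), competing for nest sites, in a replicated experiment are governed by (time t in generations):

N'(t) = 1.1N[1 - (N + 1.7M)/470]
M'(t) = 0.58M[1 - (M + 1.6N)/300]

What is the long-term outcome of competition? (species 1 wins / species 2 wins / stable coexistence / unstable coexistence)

Compare the nullcline intercepts: K1/α12 = 470/1.7 = 276 < K2 = 300; K2/α21 = 300/1.6 = 188 < K1 = 470.
Since both are reversed, neither can invade when rare; the interior point is a saddle.

unstable coexistence (outcome depends on initial conditions)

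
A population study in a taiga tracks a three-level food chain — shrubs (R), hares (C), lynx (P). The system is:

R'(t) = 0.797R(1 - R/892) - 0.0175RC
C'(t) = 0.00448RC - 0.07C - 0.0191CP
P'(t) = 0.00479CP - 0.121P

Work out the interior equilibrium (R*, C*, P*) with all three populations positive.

From dP/dt = 0: 0.00479C* = 0.121, so C* = 25.3.
From dR/dt = 0: 0.797(1 - R*/892) = 0.0175·25.3, giving R* = 892·(1 - 0.555) = 397.
From dC/dt = 0: 0.00448·397 - 0.07 = 0.0191P*, so P* = 1.71/0.0191 = 89.5.

R* ≈ 397, C* ≈ 25.3, P* ≈ 89.5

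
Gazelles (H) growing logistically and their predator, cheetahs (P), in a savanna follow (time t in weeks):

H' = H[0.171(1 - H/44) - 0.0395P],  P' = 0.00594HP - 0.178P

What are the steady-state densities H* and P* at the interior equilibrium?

H* ≈ 30, P* ≈ 1.38

From dP/dt = 0 with P > 0: 0.00594H* = 0.178, so H* = 30.
Substitute into dH/dt = 0: 0.171(1 - 30/44) = 0.0395P*.
The bracket is 0.319, giving P* = 0.0545/0.0395 = 1.38.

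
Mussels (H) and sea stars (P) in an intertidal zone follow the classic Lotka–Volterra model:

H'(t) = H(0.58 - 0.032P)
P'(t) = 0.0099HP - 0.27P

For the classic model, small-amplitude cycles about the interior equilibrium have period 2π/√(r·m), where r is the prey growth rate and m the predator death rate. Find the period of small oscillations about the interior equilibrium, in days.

T ≈ 15.9 days

Here r = 0.58 and m = 0.27, so r·m = 0.157.
ω = √0.157 = 0.396 per day, hence T = 2π/ω ≈ 15.9 days.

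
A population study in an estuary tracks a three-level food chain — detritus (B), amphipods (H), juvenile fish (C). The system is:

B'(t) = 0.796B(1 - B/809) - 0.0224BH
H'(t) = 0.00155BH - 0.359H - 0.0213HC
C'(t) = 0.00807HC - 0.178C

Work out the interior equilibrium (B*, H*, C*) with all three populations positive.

From dC/dt = 0: 0.00807H* = 0.178, so H* = 22.1.
From dB/dt = 0: 0.796(1 - B*/809) = 0.0224·22.1, giving B* = 809·(1 - 0.621) = 307.
From dH/dt = 0: 0.00155·307 - 0.359 = 0.0213C*, so C* = 0.117/0.0213 = 5.48.

B* ≈ 307, H* ≈ 22.1, C* ≈ 5.48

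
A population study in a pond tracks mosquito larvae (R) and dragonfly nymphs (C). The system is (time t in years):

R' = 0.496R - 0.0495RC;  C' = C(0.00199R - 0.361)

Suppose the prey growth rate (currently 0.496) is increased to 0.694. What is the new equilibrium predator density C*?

C* ≈ 14

At the interior fixed point, setting dR/dt = 0 with R > 0 fixes C* = (prey growth rate)/(RC coefficient) — independent of the other coefficients.
With the change, C* = 0.694/0.0495 = 14; it rises from 10.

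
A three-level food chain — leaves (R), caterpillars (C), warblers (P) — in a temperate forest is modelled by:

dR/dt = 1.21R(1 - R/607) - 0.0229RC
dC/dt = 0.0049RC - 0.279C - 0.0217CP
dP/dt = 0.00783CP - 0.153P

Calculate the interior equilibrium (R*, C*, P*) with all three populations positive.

R* ≈ 383, C* ≈ 19.5, P* ≈ 73.5

From dP/dt = 0: 0.00783C* = 0.153, so C* = 19.5.
From dR/dt = 0: 1.21(1 - R*/607) = 0.0229·19.5, giving R* = 607·(1 - 0.37) = 383.
From dC/dt = 0: 0.0049·383 - 0.279 = 0.0217P*, so P* = 1.6/0.0217 = 73.5.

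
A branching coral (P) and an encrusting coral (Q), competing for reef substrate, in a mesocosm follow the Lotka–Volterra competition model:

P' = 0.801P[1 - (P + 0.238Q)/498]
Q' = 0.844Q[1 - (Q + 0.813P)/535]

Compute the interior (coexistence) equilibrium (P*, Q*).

P* ≈ 460, Q* ≈ 161

Setting both brackets to zero gives the nullclines P + 0.238Q = 498 and 0.813P + Q = 535.
Substituting Q = 535 - 0.813P into the first: P(1 - 0.238·0.813) = 498 - 0.238·535.
So P* = 371/0.807 = 460, and then Q* = 535 - 0.813·460 = 161.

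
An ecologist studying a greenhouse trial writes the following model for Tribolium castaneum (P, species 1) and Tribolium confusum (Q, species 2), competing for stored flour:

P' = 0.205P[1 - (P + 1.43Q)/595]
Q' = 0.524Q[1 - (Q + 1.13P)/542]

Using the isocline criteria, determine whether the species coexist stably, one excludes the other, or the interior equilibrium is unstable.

unstable coexistence (outcome depends on initial conditions)

Compare the nullcline intercepts: K1/α12 = 595/1.43 = 416 < K2 = 542; K2/α21 = 542/1.13 = 480 < K1 = 595.
Since both are reversed, neither can invade when rare; the interior point is a saddle.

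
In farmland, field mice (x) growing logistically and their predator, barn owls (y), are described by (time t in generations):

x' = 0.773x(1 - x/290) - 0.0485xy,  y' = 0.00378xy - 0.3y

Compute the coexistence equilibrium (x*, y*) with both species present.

From dy/dt = 0 with y > 0: 0.00378x* = 0.3, so x* = 79.4.
Substitute into dx/dt = 0: 0.773(1 - 79.4/290) = 0.0485y*.
The bracket is 0.726, giving y* = 0.561/0.0485 = 11.6.

x* ≈ 79.4, y* ≈ 11.6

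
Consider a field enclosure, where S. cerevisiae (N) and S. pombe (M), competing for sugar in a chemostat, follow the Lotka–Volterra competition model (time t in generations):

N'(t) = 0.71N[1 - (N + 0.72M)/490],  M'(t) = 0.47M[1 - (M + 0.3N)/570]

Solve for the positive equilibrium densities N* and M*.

Setting both brackets to zero gives the nullclines N + 0.72M = 490 and 0.3N + M = 570.
Substituting M = 570 - 0.3N into the first: N(1 - 0.72·0.3) = 490 - 0.72·570.
So N* = 79.6/0.784 = 102, and then M* = 570 - 0.3·102 = 540.

N* ≈ 102, M* ≈ 540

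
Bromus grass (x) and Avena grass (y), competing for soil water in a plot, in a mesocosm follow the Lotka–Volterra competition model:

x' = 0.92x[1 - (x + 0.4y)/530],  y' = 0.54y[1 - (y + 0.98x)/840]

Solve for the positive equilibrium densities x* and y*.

Setting both brackets to zero gives the nullclines x + 0.4y = 530 and 0.98x + y = 840.
Substituting y = 840 - 0.98x into the first: x(1 - 0.4·0.98) = 530 - 0.4·840.
So x* = 194/0.608 = 319, and then y* = 840 - 0.98·319 = 527.

x* ≈ 319, y* ≈ 527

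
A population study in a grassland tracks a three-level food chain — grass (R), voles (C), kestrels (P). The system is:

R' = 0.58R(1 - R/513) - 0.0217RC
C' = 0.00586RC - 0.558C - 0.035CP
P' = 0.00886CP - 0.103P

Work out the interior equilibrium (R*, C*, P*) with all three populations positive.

R* ≈ 290, C* ≈ 11.6, P* ≈ 32.6

From dP/dt = 0: 0.00886C* = 0.103, so C* = 11.6.
From dR/dt = 0: 0.58(1 - R*/513) = 0.0217·11.6, giving R* = 513·(1 - 0.435) = 290.
From dC/dt = 0: 0.00586·290 - 0.558 = 0.035P*, so P* = 1.14/0.035 = 32.6.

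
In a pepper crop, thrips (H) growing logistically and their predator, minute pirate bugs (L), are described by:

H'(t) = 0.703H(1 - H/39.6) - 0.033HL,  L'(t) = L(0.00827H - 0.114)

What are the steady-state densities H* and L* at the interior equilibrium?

H* ≈ 13.8, L* ≈ 13.9

From dL/dt = 0 with L > 0: 0.00827H* = 0.114, so H* = 13.8.
Substitute into dH/dt = 0: 0.703(1 - 13.8/39.6) = 0.033L*.
The bracket is 0.652, giving L* = 0.458/0.033 = 13.9.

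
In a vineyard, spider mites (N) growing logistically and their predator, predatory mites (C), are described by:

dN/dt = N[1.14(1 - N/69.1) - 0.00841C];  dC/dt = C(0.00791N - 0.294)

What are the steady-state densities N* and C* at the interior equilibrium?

From dC/dt = 0 with C > 0: 0.00791N* = 0.294, so N* = 37.2.
Substitute into dN/dt = 0: 1.14(1 - 37.2/69.1) = 0.00841C*.
The bracket is 0.462, giving C* = 0.527/0.00841 = 62.6.

N* ≈ 37.2, C* ≈ 62.6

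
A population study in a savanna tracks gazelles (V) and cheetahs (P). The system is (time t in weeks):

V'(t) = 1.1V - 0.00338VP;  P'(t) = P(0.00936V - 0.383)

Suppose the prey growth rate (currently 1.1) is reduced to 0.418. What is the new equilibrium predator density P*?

At the interior fixed point, setting dV/dt = 0 with V > 0 fixes P* = (prey growth rate)/(VP coefficient) — independent of the other coefficients.
With the change, P* = 0.418/0.00338 = 124; it falls from 325.

P* ≈ 124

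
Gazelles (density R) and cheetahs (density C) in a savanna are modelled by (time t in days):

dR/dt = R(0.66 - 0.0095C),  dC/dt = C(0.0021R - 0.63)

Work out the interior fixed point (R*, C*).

R* ≈ 300, C* ≈ 69.5

Set dC/dt = 0 with C > 0: 0.0021R - 0.63 = 0, so R* = 0.63/0.0021 = 300.
Set dR/dt = 0 with R > 0: 0.66 - 0.0095C = 0, so C* = 0.66/0.0095 = 69.5.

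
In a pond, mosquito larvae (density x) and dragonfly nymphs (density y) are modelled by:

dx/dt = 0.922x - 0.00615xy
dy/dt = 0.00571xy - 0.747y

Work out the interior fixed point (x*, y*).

Set dy/dt = 0 with y > 0: 0.00571x - 0.747 = 0, so x* = 0.747/0.00571 = 131.
Set dx/dt = 0 with x > 0: 0.922 - 0.00615y = 0, so y* = 0.922/0.00615 = 150.

x* ≈ 131, y* ≈ 150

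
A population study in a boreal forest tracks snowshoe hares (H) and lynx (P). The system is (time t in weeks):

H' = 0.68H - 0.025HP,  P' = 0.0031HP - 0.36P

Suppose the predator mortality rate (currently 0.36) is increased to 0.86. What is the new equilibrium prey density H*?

At the interior fixed point, setting dP/dt = 0 with P > 0 fixes H* = (predator death rate)/(HP coefficient) — independent of the other coefficients.
With the change, H* = 0.86/0.0031 = 277; it rises from 116.

H* ≈ 277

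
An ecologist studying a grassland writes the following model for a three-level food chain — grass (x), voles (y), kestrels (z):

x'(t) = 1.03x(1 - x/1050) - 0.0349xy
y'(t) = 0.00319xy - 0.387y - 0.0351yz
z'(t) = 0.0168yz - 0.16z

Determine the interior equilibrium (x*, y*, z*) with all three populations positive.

From dz/dt = 0: 0.0168y* = 0.16, so y* = 9.52.
From dx/dt = 0: 1.03(1 - x*/1050) = 0.0349·9.52, giving x* = 1050·(1 - 0.323) = 711.
From dy/dt = 0: 0.00319·711 - 0.387 = 0.0351z*, so z* = 1.88/0.0351 = 53.6.

x* ≈ 711, y* ≈ 9.52, z* ≈ 53.6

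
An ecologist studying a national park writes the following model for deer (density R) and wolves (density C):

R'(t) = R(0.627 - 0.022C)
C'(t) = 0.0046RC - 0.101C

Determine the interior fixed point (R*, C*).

R* ≈ 22, C* ≈ 28.5

Set dC/dt = 0 with C > 0: 0.0046R - 0.101 = 0, so R* = 0.101/0.0046 = 22.
Set dR/dt = 0 with R > 0: 0.627 - 0.022C = 0, so C* = 0.627/0.022 = 28.5.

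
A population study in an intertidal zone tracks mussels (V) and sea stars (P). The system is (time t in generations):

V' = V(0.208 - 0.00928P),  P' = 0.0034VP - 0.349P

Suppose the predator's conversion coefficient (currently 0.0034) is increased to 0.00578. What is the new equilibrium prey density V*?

V* ≈ 60.4

At the interior fixed point, setting dP/dt = 0 with P > 0 fixes V* = (predator death rate)/(VP coefficient) — independent of the other coefficients.
With the change, V* = 0.349/0.00578 = 60.4; it falls from 103.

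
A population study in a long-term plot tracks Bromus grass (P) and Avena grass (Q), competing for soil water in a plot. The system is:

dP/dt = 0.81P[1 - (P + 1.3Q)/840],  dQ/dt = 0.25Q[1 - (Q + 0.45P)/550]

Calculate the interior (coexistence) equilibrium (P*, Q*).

Setting both brackets to zero gives the nullclines P + 1.3Q = 840 and 0.45P + Q = 550.
Substituting Q = 550 - 0.45P into the first: P(1 - 1.3·0.45) = 840 - 1.3·550.
So P* = 125/0.415 = 301, and then Q* = 550 - 0.45·301 = 414.

P* ≈ 301, Q* ≈ 414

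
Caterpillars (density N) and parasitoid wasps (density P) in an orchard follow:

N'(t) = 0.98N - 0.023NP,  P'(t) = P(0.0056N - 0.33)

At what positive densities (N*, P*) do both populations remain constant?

Set dP/dt = 0 with P > 0: 0.0056N - 0.33 = 0, so N* = 0.33/0.0056 = 58.9.
Set dN/dt = 0 with N > 0: 0.98 - 0.023P = 0, so P* = 0.98/0.023 = 42.6.

N* ≈ 58.9, P* ≈ 42.6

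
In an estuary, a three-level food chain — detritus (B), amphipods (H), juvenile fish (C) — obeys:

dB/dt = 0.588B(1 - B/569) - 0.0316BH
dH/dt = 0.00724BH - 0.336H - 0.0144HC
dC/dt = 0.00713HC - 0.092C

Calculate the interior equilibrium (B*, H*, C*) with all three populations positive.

From dC/dt = 0: 0.00713H* = 0.092, so H* = 12.9.
From dB/dt = 0: 0.588(1 - B*/569) = 0.0316·12.9, giving B* = 569·(1 - 0.693) = 174.
From dH/dt = 0: 0.00724·174 - 0.336 = 0.0144C*, so C* = 0.927/0.0144 = 64.4.

B* ≈ 174, H* ≈ 12.9, C* ≈ 64.4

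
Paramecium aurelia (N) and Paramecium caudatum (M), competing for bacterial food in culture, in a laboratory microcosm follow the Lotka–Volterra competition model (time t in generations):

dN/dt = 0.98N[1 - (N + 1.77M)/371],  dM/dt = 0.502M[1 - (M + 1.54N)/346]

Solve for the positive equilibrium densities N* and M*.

Setting both brackets to zero gives the nullclines N + 1.77M = 371 and 1.54N + M = 346.
Substituting M = 346 - 1.54N into the first: N(1 - 1.77·1.54) = 371 - 1.77·346.
So N* = -241/-1.73 = 140, and then M* = 346 - 1.54·140 = 131.

N* ≈ 140, M* ≈ 131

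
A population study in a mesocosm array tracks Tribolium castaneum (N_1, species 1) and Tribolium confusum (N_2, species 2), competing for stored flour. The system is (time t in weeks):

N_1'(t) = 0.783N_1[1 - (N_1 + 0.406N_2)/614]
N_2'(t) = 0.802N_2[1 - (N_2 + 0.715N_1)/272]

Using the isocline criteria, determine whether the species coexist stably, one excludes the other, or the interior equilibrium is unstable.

Compare the nullcline intercepts: K1/α12 = 614/0.406 = 1510 > K2 = 272; K2/α21 = 272/0.715 = 380 < K1 = 614.
Since the inequalities point opposite ways, species 1 can invade but species 2 cannot.

species 1 excludes species 2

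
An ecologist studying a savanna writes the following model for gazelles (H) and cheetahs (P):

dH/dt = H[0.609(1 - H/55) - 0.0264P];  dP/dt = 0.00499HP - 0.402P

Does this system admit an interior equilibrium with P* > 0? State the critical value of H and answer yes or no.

Threshold H = 80.6; K < 80.6, so no, the predator goes extinct.

The predator equation gives dP/dt > 0 only when H > 0.402/0.00499 = 80.6.
Without the predator, H → K = 55. Since 55 < 80.6, the predator cannot invade.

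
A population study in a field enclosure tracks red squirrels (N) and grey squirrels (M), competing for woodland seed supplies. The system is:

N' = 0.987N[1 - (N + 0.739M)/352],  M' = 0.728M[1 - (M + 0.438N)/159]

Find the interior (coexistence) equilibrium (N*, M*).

Setting both brackets to zero gives the nullclines N + 0.739M = 352 and 0.438N + M = 159.
Substituting M = 159 - 0.438N into the first: N(1 - 0.739·0.438) = 352 - 0.739·159.
So N* = 234/0.676 = 347, and then M* = 159 - 0.438·347 = 7.13.

N* ≈ 347, M* ≈ 7.13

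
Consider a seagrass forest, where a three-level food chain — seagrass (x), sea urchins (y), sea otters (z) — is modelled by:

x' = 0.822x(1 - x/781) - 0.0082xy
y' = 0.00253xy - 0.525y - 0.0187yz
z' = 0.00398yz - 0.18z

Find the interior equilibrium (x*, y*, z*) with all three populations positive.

x* ≈ 429, y* ≈ 45.2, z* ≈ 29.9

From dz/dt = 0: 0.00398y* = 0.18, so y* = 45.2.
From dx/dt = 0: 0.822(1 - x*/781) = 0.0082·45.2, giving x* = 781·(1 - 0.451) = 429.
From dy/dt = 0: 0.00253·429 - 0.525 = 0.0187z*, so z* = 0.559/0.0187 = 29.9.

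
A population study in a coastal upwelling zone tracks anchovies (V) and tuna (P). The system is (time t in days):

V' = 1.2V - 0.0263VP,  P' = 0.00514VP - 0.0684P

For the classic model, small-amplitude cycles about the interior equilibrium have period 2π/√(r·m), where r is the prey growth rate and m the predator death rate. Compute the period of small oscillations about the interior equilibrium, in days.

Here r = 1.2 and m = 0.0684, so r·m = 0.0821.
ω = √0.0821 = 0.286 per day, hence T = 2π/ω ≈ 21.9 days.

T ≈ 21.9 days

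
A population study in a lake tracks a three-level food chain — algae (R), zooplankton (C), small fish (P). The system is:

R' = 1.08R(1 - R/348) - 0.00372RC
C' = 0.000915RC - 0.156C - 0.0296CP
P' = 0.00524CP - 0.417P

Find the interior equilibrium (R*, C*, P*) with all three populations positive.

R* ≈ 253, C* ≈ 79.6, P* ≈ 2.54

From dP/dt = 0: 0.00524C* = 0.417, so C* = 79.6.
From dR/dt = 0: 1.08(1 - R*/348) = 0.00372·79.6, giving R* = 348·(1 - 0.274) = 253.
From dC/dt = 0: 0.000915·253 - 0.156 = 0.0296P*, so P* = 0.0751/0.0296 = 2.54.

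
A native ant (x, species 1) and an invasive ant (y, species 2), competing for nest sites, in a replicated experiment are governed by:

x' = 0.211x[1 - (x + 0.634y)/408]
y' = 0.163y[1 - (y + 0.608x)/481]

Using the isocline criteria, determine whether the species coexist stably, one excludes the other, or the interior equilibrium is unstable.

stable coexistence

Compare the nullcline intercepts: K1/α12 = 408/0.634 = 644 > K2 = 481; K2/α21 = 481/0.608 = 791 > K1 = 408.
Since both inequalities hold, each species can invade when rare, so the interior equilibrium is stable.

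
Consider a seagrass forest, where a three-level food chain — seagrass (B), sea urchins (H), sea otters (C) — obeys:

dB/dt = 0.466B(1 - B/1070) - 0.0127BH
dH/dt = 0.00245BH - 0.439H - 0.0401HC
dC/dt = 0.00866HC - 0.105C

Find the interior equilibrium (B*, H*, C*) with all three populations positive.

From dC/dt = 0: 0.00866H* = 0.105, so H* = 12.1.
From dB/dt = 0: 0.466(1 - B*/1070) = 0.0127·12.1, giving B* = 1070·(1 - 0.33) = 716.
From dH/dt = 0: 0.00245·716 - 0.439 = 0.0401C*, so C* = 1.32/0.0401 = 32.8.

B* ≈ 716, H* ≈ 12.1, C* ≈ 32.8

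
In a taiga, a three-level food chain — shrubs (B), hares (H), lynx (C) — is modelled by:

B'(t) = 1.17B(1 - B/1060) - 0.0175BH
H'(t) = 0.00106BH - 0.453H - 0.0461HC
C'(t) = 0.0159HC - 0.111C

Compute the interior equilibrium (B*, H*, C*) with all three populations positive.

From dC/dt = 0: 0.0159H* = 0.111, so H* = 6.98.
From dB/dt = 0: 1.17(1 - B*/1060) = 0.0175·6.98, giving B* = 1060·(1 - 0.104) = 949.
From dH/dt = 0: 0.00106·949 - 0.453 = 0.0461C*, so C* = 0.553/0.0461 = 12.

B* ≈ 949, H* ≈ 6.98, C* ≈ 12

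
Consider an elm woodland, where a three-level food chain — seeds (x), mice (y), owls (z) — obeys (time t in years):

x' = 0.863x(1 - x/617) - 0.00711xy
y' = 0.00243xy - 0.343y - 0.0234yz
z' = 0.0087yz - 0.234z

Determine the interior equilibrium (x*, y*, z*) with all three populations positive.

From dz/dt = 0: 0.0087y* = 0.234, so y* = 26.9.
From dx/dt = 0: 0.863(1 - x*/617) = 0.00711·26.9, giving x* = 617·(1 - 0.222) = 480.
From dy/dt = 0: 0.00243·480 - 0.343 = 0.0234z*, so z* = 0.824/0.0234 = 35.2.

x* ≈ 480, y* ≈ 26.9, z* ≈ 35.2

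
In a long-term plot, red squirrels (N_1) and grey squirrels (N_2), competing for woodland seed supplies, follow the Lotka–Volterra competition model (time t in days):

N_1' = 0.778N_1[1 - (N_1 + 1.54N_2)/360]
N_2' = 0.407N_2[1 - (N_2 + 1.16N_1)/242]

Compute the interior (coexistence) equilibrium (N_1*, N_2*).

Setting both brackets to zero gives the nullclines N_1 + 1.54N_2 = 360 and 1.16N_1 + N_2 = 242.
Substituting N_2 = 242 - 1.16N_1 into the first: N_1(1 - 1.54·1.16) = 360 - 1.54·242.
So N_1* = -12.7/-0.786 = 16.1, and then N_2* = 242 - 1.16·16.1 = 223.

N_1* ≈ 16.1, N_2* ≈ 223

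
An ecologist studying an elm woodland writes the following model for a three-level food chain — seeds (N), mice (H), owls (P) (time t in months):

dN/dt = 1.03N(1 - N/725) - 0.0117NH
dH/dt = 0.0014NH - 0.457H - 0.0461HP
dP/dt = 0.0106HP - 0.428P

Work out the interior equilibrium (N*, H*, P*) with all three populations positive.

From dP/dt = 0: 0.0106H* = 0.428, so H* = 40.4.
From dN/dt = 0: 1.03(1 - N*/725) = 0.0117·40.4, giving N* = 725·(1 - 0.459) = 392.
From dH/dt = 0: 0.0014·392 - 0.457 = 0.0461P*, so P* = 0.0925/0.0461 = 2.01.

N* ≈ 392, H* ≈ 40.4, P* ≈ 2.01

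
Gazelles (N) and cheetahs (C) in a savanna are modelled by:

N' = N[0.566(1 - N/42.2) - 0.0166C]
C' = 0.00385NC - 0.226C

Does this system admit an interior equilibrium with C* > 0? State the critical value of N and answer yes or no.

Threshold N = 58.7; K < 58.7, so no, the predator goes extinct.

The predator equation gives dC/dt > 0 only when N > 0.226/0.00385 = 58.7.
Without the predator, N → K = 42.2. Since 42.2 < 58.7, the predator cannot invade.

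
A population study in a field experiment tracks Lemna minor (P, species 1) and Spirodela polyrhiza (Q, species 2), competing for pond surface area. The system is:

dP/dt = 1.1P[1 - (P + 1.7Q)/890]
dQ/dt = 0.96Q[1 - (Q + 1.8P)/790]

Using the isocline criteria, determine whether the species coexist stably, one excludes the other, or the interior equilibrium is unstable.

unstable coexistence (outcome depends on initial conditions)

Compare the nullcline intercepts: K1/α12 = 890/1.7 = 524 < K2 = 790; K2/α21 = 790/1.8 = 439 < K1 = 890.
Since both are reversed, neither can invade when rare; the interior point is a saddle.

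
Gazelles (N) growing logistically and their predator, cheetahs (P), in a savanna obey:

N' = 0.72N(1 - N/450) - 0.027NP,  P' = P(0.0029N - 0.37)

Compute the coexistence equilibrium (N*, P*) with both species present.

From dP/dt = 0 with P > 0: 0.0029N* = 0.37, so N* = 128.
Substitute into dN/dt = 0: 0.72(1 - 128/450) = 0.027P*.
The bracket is 0.716, giving P* = 0.516/0.027 = 19.1.

N* ≈ 128, P* ≈ 19.1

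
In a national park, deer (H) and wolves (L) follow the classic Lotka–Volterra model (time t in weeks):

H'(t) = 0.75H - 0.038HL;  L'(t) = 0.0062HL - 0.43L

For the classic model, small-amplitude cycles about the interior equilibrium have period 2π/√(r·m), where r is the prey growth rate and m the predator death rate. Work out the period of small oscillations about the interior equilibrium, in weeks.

T ≈ 11.1 weeks

Here r = 0.75 and m = 0.43, so r·m = 0.323.
ω = √0.323 = 0.568 per week, hence T = 2π/ω ≈ 11.1 weeks.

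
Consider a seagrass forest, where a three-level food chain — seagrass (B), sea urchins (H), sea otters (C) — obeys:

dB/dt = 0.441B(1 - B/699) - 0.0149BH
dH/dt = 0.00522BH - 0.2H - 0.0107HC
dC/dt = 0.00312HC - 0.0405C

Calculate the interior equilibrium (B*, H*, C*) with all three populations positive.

From dC/dt = 0: 0.00312H* = 0.0405, so H* = 13.
From dB/dt = 0: 0.441(1 - B*/699) = 0.0149·13, giving B* = 699·(1 - 0.439) = 392.
From dH/dt = 0: 0.00522·392 - 0.2 = 0.0107C*, so C* = 1.85/0.0107 = 173.

B* ≈ 392, H* ≈ 13, C* ≈ 173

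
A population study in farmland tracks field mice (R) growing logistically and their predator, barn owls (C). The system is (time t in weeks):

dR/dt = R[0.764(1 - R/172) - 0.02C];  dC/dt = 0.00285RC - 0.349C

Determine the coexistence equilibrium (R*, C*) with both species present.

From dC/dt = 0 with C > 0: 0.00285R* = 0.349, so R* = 122.
Substitute into dR/dt = 0: 0.764(1 - 122/172) = 0.02C*.
The bracket is 0.288, giving C* = 0.22/0.02 = 11.

R* ≈ 122, C* ≈ 11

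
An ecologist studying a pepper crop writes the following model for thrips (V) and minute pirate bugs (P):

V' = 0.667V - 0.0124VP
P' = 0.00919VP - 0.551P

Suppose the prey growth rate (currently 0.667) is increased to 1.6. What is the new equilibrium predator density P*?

P* ≈ 129

At the interior fixed point, setting dV/dt = 0 with V > 0 fixes P* = (prey growth rate)/(VP coefficient) — independent of the other coefficients.
With the change, P* = 1.6/0.0124 = 129; it rises from 53.8.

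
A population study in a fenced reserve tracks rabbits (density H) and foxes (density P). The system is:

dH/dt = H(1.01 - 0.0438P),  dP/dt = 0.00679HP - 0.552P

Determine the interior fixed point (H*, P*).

Set dP/dt = 0 with P > 0: 0.00679H - 0.552 = 0, so H* = 0.552/0.00679 = 81.3.
Set dH/dt = 0 with H > 0: 1.01 - 0.0438P = 0, so P* = 1.01/0.0438 = 23.1.

H* ≈ 81.3, P* ≈ 23.1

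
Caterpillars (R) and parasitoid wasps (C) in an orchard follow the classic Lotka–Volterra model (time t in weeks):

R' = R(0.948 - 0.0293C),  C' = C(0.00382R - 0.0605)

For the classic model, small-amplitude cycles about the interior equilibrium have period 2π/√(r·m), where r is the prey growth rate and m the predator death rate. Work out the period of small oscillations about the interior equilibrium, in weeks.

T ≈ 26.2 weeks

Here r = 0.948 and m = 0.0605, so r·m = 0.0574.
ω = √0.0574 = 0.239 per week, hence T = 2π/ω ≈ 26.2 weeks.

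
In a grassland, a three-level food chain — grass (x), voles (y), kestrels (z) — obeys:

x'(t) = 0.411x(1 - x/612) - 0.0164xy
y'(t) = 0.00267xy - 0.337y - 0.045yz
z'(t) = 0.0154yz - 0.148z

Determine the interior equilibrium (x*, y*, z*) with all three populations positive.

x* ≈ 377, y* ≈ 9.61, z* ≈ 14.9

From dz/dt = 0: 0.0154y* = 0.148, so y* = 9.61.
From dx/dt = 0: 0.411(1 - x*/612) = 0.0164·9.61, giving x* = 612·(1 - 0.383) = 377.
From dy/dt = 0: 0.00267·377 - 0.337 = 0.045z*, so z* = 0.67/0.045 = 14.9.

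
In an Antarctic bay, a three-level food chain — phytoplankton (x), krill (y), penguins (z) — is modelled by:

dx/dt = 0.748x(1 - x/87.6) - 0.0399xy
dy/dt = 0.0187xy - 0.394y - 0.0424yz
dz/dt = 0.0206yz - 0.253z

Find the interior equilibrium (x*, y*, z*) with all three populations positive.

From dz/dt = 0: 0.0206y* = 0.253, so y* = 12.3.
From dx/dt = 0: 0.748(1 - x*/87.6) = 0.0399·12.3, giving x* = 87.6·(1 - 0.655) = 30.2.
From dy/dt = 0: 0.0187·30.2 - 0.394 = 0.0424z*, so z* = 0.171/0.0424 = 4.03.

x* ≈ 30.2, y* ≈ 12.3, z* ≈ 4.03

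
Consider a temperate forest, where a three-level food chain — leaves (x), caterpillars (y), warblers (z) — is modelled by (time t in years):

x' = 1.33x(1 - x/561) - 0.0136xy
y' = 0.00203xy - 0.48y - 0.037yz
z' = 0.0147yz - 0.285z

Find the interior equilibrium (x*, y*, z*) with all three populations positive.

From dz/dt = 0: 0.0147y* = 0.285, so y* = 19.4.
From dx/dt = 0: 1.33(1 - x*/561) = 0.0136·19.4, giving x* = 561·(1 - 0.198) = 450.
From dy/dt = 0: 0.00203·450 - 0.48 = 0.037z*, so z* = 0.433/0.037 = 11.7.

x* ≈ 450, y* ≈ 19.4, z* ≈ 11.7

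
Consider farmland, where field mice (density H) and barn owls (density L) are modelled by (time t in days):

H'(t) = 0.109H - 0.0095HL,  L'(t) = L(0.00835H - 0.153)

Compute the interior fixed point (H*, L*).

H* ≈ 18.3, L* ≈ 11.5

Set dL/dt = 0 with L > 0: 0.00835H - 0.153 = 0, so H* = 0.153/0.00835 = 18.3.
Set dH/dt = 0 with H > 0: 0.109 - 0.0095L = 0, so L* = 0.109/0.0095 = 11.5.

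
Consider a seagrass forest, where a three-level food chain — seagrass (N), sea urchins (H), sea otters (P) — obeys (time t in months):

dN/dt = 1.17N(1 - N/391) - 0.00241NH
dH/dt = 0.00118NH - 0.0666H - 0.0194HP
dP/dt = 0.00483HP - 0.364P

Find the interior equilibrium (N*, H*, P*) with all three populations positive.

N* ≈ 330, H* ≈ 75.4, P* ≈ 16.7

From dP/dt = 0: 0.00483H* = 0.364, so H* = 75.4.
From dN/dt = 0: 1.17(1 - N*/391) = 0.00241·75.4, giving N* = 391·(1 - 0.155) = 330.
From dH/dt = 0: 0.00118·330 - 0.0666 = 0.0194P*, so P* = 0.323/0.0194 = 16.7.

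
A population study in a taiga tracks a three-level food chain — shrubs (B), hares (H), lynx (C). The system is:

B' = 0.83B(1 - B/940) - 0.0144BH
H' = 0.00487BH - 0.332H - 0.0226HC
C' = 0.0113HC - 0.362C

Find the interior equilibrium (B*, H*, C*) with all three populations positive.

B* ≈ 418, H* ≈ 32, C* ≈ 75.3

From dC/dt = 0: 0.0113H* = 0.362, so H* = 32.
From dB/dt = 0: 0.83(1 - B*/940) = 0.0144·32, giving B* = 940·(1 - 0.556) = 418.
From dH/dt = 0: 0.00487·418 - 0.332 = 0.0226C*, so C* = 1.7/0.0226 = 75.3.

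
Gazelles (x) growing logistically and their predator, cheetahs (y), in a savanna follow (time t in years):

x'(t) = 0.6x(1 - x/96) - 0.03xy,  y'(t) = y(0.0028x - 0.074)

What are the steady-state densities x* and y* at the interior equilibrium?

From dy/dt = 0 with y > 0: 0.0028x* = 0.074, so x* = 26.4.
Substitute into dx/dt = 0: 0.6(1 - 26.4/96) = 0.03y*.
The bracket is 0.725, giving y* = 0.435/0.03 = 14.5.

x* ≈ 26.4, y* ≈ 14.5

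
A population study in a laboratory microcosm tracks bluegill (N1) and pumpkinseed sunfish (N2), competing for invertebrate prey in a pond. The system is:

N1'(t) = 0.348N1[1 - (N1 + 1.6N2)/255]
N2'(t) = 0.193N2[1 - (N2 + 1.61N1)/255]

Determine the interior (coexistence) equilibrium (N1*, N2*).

N1* ≈ 97.1, N2* ≈ 98.7

Setting both brackets to zero gives the nullclines N1 + 1.6N2 = 255 and 1.61N1 + N2 = 255.
Substituting N2 = 255 - 1.61N1 into the first: N1(1 - 1.6·1.61) = 255 - 1.6·255.
So N1* = -153/-1.58 = 97.1, and then N2* = 255 - 1.61·97.1 = 98.7.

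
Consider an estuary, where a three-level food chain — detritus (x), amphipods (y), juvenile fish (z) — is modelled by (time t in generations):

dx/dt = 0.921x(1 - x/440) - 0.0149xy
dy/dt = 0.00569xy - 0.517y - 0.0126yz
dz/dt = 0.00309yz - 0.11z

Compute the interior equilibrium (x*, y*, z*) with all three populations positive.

From dz/dt = 0: 0.00309y* = 0.11, so y* = 35.6.
From dx/dt = 0: 0.921(1 - x*/440) = 0.0149·35.6, giving x* = 440·(1 - 0.576) = 187.
From dy/dt = 0: 0.00569·187 - 0.517 = 0.0126z*, so z* = 0.545/0.0126 = 43.2.

x* ≈ 187, y* ≈ 35.6, z* ≈ 43.2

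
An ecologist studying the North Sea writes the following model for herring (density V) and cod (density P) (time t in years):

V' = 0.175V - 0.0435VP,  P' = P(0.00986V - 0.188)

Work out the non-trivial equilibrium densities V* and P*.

Set dP/dt = 0 with P > 0: 0.00986V - 0.188 = 0, so V* = 0.188/0.00986 = 19.1.
Set dV/dt = 0 with V > 0: 0.175 - 0.0435P = 0, so P* = 0.175/0.0435 = 4.02.

V* ≈ 19.1, P* ≈ 4.02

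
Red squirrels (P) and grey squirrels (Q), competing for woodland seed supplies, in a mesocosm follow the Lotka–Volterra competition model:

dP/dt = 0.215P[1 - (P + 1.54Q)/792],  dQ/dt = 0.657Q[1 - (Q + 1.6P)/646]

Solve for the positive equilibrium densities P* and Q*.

P* ≈ 139, Q* ≈ 424

Setting both brackets to zero gives the nullclines P + 1.54Q = 792 and 1.6P + Q = 646.
Substituting Q = 646 - 1.6P into the first: P(1 - 1.54·1.6) = 792 - 1.54·646.
So P* = -203/-1.46 = 139, and then Q* = 646 - 1.6·139 = 424.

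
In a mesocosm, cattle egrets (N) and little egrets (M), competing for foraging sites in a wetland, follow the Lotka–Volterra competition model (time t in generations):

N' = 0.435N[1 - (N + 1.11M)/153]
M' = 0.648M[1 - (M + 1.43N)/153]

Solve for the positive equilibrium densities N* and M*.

N* ≈ 28.7, M* ≈ 112

Setting both brackets to zero gives the nullclines N + 1.11M = 153 and 1.43N + M = 153.
Substituting M = 153 - 1.43N into the first: N(1 - 1.11·1.43) = 153 - 1.11·153.
So N* = -16.8/-0.587 = 28.7, and then M* = 153 - 1.43·28.7 = 112.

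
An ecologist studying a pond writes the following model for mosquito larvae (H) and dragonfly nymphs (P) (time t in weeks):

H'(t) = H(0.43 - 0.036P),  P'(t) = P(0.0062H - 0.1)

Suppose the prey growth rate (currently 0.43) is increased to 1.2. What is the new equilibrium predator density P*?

P* ≈ 33.3

At the interior fixed point, setting dH/dt = 0 with H > 0 fixes P* = (prey growth rate)/(HP coefficient) — independent of the other coefficients.
With the change, P* = 1.2/0.036 = 33.3; it rises from 11.9.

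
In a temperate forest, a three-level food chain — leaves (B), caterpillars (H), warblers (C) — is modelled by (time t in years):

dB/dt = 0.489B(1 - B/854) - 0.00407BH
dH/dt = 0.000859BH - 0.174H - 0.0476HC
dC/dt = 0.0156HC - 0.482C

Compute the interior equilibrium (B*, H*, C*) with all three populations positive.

From dC/dt = 0: 0.0156H* = 0.482, so H* = 30.9.
From dB/dt = 0: 0.489(1 - B*/854) = 0.00407·30.9, giving B* = 854·(1 - 0.257) = 634.
From dH/dt = 0: 0.000859·634 - 0.174 = 0.0476C*, so C* = 0.371/0.0476 = 7.79.

B* ≈ 634, H* ≈ 30.9, C* ≈ 7.79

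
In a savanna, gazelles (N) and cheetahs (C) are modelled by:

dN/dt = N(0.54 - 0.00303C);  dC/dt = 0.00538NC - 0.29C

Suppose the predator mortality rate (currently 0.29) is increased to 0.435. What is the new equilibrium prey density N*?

N* ≈ 80.9

At the interior fixed point, setting dC/dt = 0 with C > 0 fixes N* = (predator death rate)/(NC coefficient) — independent of the other coefficients.
With the change, N* = 0.435/0.00538 = 80.9; it rises from 53.9.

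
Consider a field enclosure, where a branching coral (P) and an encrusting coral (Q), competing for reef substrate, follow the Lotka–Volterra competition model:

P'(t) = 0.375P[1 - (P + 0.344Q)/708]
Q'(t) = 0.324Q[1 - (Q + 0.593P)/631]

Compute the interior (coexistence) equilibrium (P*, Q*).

Setting both brackets to zero gives the nullclines P + 0.344Q = 708 and 0.593P + Q = 631.
Substituting Q = 631 - 0.593P into the first: P(1 - 0.344·0.593) = 708 - 0.344·631.
So P* = 491/0.796 = 617, and then Q* = 631 - 0.593·617 = 265.

P* ≈ 617, Q* ≈ 265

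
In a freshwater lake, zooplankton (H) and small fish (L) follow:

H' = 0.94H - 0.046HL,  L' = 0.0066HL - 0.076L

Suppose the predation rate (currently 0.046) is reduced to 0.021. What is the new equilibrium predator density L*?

L* ≈ 44.8

At the interior fixed point, setting dH/dt = 0 with H > 0 fixes L* = (prey growth rate)/(HL coefficient) — independent of the other coefficients.
With the change, L* = 0.94/0.021 = 44.8; it rises from 20.4.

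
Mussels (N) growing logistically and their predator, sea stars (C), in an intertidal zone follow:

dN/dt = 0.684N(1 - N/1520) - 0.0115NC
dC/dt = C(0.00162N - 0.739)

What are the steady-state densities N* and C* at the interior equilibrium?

N* ≈ 456, C* ≈ 41.6

From dC/dt = 0 with C > 0: 0.00162N* = 0.739, so N* = 456.
Substitute into dN/dt = 0: 0.684(1 - 456/1520) = 0.0115C*.
The bracket is 0.7, giving C* = 0.479/0.0115 = 41.6.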